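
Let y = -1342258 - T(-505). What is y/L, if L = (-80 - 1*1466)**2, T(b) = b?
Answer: -1341753/2390116 ≈ -0.56138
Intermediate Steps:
L = 2390116 (L = (-80 - 1466)**2 = (-1546)**2 = 2390116)
y = -1341753 (y = -1342258 - 1*(-505) = -1342258 + 505 = -1341753)
y/L = -1341753/2390116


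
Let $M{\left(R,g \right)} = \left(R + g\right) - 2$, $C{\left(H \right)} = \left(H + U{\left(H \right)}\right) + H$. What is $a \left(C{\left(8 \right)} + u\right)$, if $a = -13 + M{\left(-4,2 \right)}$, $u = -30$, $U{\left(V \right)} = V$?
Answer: $102$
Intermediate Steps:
$C{\left(H \right)} = 3 H$ ($C{\left(H \right)} = \left(H + H\right) + H = 2 H + H = 3 H$)
$M{\left(R,g \right)} = -2 + R + g$
$a = -17$ ($a = -13 - 4 = -17$)
$a \left(C{\left(8 \right)} + u\right) = - 17 \left(3 \cdot 8 - 30\right) = - 17 \left(24 - 30\right) = \left(-17\right) \left(-6\right) = 102$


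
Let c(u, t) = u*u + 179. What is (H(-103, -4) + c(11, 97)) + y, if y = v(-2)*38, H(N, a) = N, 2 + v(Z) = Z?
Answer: 45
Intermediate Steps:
v(Z) = -2 + Z
c(u, t) = 179 + u² (c(u, t) = u² + 179 = 179 + u²)
y = -152 (y = (-2 - 2)*38 = -4*38 = -152)
(H(-103, -4) + c(11, 97)) + y = (-103 + (179 + 11²)) - 152 = (-103 + (179 + 121)) - 152 = (-103 + 300) - 152 = 197 - 152 = 45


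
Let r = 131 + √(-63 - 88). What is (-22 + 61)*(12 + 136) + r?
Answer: 5903 + I*√151 ≈ 5903.0 + 12.288*I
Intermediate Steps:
r = 131 + I*√151 (r = 131 + √(-151) = 131 + I*√151 ≈ 131.0 + 12.288*I)
(-22 + 61)*(12 + 136) + r = (-22 + 61)*(12 + 136) + (131 + I*√151) = 39*148 + (131 + I*√151) = 5772 + (131 + I*√151) = 5903 + I*√151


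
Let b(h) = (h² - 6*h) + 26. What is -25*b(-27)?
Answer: -22925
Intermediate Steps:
b(h) = 26 + h² - 6*h
-25*b(-27) = -25*(26 + (-27)² - 6*(-27)) = -25*(26 + 729 + 162) = -25*917 = -22925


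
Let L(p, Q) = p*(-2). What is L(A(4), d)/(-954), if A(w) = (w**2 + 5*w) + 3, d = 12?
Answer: 13/159 ≈ 0.081761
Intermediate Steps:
A(w) = 3 + w**2 + 5*w
L(p, Q) = -2*p
L(A(4), d)/(-954) = -2*(3 + 4**2 + 5*4)/(-954) = -2*(3 + 16 + 20)*(-1/954) = -2*39*(-1/954) = -78*(-1/954) = 13/159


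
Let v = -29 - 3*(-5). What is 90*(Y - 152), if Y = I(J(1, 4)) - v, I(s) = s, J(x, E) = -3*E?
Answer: -13500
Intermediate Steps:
v = -14 (v = -29 + 15 = -14)
Y = 2 (Y = -3*4 - 1*(-14) = -12 + 14 = 2)
90*(Y - 152) = 90*(2 - 152) = 90*(-150) = -13500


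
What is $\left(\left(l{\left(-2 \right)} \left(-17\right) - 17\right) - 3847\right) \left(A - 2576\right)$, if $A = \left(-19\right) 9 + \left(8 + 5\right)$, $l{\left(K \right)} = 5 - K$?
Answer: $10889522$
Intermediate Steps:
$A = -158$ ($A = -171 + 13 = -158$)
$\left(\left(l{\left(-2 \right)} \left(-17\right) - 17\right) - 3847\right) \left(A - 2576\right) = \left(\left(\left(5 - -2\right) \left(-17\right) - 17\right) - 3847\right) \left(-158 - 2576\right) = \left(\left(\left(5 + 2\right) \left(-17\right) - 17\right) - 3847\right) \left(-2734\right) = \left(\left(7 \left(-17\right) - 17\right) - 3847\right) \left(-2734\right) = \left(\left(-119 - 17\right) - 3847\right) \left(-2734\right) = \left(-136 - 3847\right) \left(-2734\right) = \left(-3983\right) \left(-2734\right) = 10889522$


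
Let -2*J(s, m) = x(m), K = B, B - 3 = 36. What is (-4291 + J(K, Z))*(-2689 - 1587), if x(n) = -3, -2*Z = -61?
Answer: 18341902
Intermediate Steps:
Z = 61/2 (Z = -½*(-61) = 61/2 ≈ 30.500)
B = 39 (B = 3 + 36 = 39)
K = 39
J(s, m) = 3/2 (J(s, m) = -½*(-3) = 3/2)
(-4291 + J(K, Z))*(-2689 - 1587) = (-4291 + 3/2)*(-2689 - 1587) = -8579/2*(-4276) = 18341902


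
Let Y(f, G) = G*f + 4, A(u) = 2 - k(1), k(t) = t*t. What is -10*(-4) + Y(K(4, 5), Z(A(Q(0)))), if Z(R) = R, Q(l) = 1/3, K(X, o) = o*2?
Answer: 54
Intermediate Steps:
k(t) = t**2
K(X, o) = 2*o
Q(l) = 1/3
A(u) = 1 (A(u) = 2 - 1*1**2 = 2 - 1*1 = 2 - 1 = 1)
Y(f, G) = 4 + G*f
-10*(-4) + Y(K(4, 5), Z(A(Q(0)))) = -10*(-4) + (4 + 1*(2*5)) = 40 + (4 + 1*10) = 40 + (4 + 10) = 40 + 14 = 54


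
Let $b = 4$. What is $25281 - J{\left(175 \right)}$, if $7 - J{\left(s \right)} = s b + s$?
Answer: $26149$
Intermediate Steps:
$J{\left(s \right)} = 7 - 5 s$ ($J{\left(s \right)} = 7 - \left(s 4 + s\right) = 7 - \left(4 s + s\right) = 7 - 5 s$)
$25281 - J{\left(175 \right)} = 25281 - \left(7 - 875\right) = 25281 - -868 = 25281 + 868 = 26149$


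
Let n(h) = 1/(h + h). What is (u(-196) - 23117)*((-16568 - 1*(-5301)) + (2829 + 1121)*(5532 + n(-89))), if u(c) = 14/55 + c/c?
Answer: -2471242914371492/4895 ≈ -5.0485e+11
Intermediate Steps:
u(c) = 69/55 (u(c) = 14*(1/55) + 1 = 14/55 + 1 = 69/55)
n(h) = 1/(2*h)
(u(-196) - 23117)*((-16568 - 1*(-5301)) + (2829 + 1121)*(5532 + n(-89))) = (69/55 - 23117)*((-16568 - 1*(-5301)) + (2829 + 1121)*(5532 + (½)/(-89))) = -1271366*((-16568 + 5301) + 3950*(5532 + (½)*(-1/89)))/55 = -1271366*(-11267 + 3950*(5532 - 1/178))/55 = -1271366*(-11267 + 3950*(984695/178))/55 = -1271366*(-11267 + 1944772625/89)/55 = -1271366/55*1943769862/89 = -2471242914371492/4895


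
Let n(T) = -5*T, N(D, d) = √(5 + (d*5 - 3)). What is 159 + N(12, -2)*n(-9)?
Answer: 159 + 90*I*√2 ≈ 159.0 + 127.28*I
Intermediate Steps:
N(D, d) = √(2 + 5*d) (N(D, d) = √(5 + (5*d - 3)) = √(5 + (-3 + 5*d)) = √(2 + 5*d))
159 + N(12, -2)*n(-9) = 159 + √(2 + 5*(-2))*(-5*(-9)) = 159 + √(2 - 10)*45 = 159 + √(-8)*45 = 159 + (2*I*√2)*45 = 159 + 90*I*√2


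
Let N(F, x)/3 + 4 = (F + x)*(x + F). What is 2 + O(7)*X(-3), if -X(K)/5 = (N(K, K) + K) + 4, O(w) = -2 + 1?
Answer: 487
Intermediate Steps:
N(F, x) = -12 + 3*(F + x)² (N(F, x) = -12 + 3*((F + x)*(x + F)) = -12 + 3*((F + x)*(F + x)) = -12 + 3*(F + x)²)
O(w) = -1
X(K) = 40 - 60*K² - 5*K (X(K) = -5*(((-12 + 3*(K + K)²) + K) + 4) = -5*(((-12 + 3*(2*K)²) + K) + 4) = -5*(((-12 + 3*(4*K²)) + K) + 4) = -5*(((-12 + 12*K²) + K) + 4) = -5*((-12 + K + 12*K²) + 4) = -5*(-8 + K + 12*K²) = 40 - 60*K² - 5*K)
2 + O(7)*X(-3) = 2 - (40 - 60*(-3)² - 5*(-3)) = 2 - (40 - 60*9 + 15) = 2 - (40 - 540 + 15) = 2 - 1*(-485) = 2 + 485 = 487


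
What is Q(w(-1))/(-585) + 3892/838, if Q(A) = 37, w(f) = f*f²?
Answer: 1122907/245115 ≈ 4.5811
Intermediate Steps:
w(f) = f³
Q(w(-1))/(-585) + 3892/838 = 37/(-585) + 3892/838 = 37*(-1/585) + 3892*(1/838) = -37/585 + 1946/419 = 1122907/245115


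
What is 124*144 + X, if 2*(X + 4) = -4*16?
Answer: 17820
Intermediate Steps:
X = -36 (X = -4 + (-4*16)/2 = -4 + (½)*(-64) = -4 - 32 = -36)
124*144 + X = 124*144 - 36 = 17856 - 36 = 17820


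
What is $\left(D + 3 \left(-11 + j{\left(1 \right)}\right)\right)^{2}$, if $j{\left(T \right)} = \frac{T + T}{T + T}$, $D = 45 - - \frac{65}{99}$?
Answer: $\frac{2402500}{9801} \approx 245.13$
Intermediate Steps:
$D = \frac{4520}{99}$ ($D = 45 - \left(-65\right) \frac{1}{99} = 45 - - \frac{65}{99} = 45 + \frac{65}{99} = \frac{4520}{99} \approx 45.657$)
$j{\left(T \right)} = 1$ ($j{\left(T \right)} = \frac{2 T}{2 T} = 2 T \frac{1}{2 T} = 1$)
$\left(D + 3 \left(-11 + j{\left(1 \right)}\right)\right)^{2} = \left(\frac{4520}{99} + 3 \left(-11 + 1\right)\right)^{2} = \left(\frac{4520}{99} + 3 \left(-10\right)\right)^{2} = \left(\frac{4520}{99} - 30\right)^{2} = \left(\frac{1550}{99}\right)^{2} = \frac{2402500}{9801}$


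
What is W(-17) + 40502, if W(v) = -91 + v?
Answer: 40394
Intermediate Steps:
W(-17) + 40502 = (-91 - 17) + 40502 = -108 + 40502 = 40394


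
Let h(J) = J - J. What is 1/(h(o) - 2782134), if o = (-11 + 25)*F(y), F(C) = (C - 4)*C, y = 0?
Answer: -1/2782134 ≈ -3.5944e-7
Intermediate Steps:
F(C) = C*(-4 + C) (F(C) = (-4 + C)*C = C*(-4 + C))
o = 0 (o = (-11 + 25)*(0*(-4 + 0)) = 14*(0*(-4)) = 14*0 = 0)
h(J) = 0
1/(h(o) - 2782134) = 1/(0 - 2782134) = 1/(-2782134) = -1/2782134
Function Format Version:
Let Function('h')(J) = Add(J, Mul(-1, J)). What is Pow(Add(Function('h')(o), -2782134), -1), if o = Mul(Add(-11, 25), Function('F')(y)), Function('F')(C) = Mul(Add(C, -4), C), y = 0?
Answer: Rational(-1, 2782134) ≈ -3.5944e-7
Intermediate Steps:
Function('F')(C) = Mul(C, Add(-4, C)) (Function('F')(C) = Mul(Add(-4, C), C) = Mul(C, Add(-4, C)))
o = 0 (o = Mul(Add(-11, 25), Mul(0, Add(-4, 0))) = Mul(14, Mul(0, -4)) = Mul(14, 0) = 0)
Function('h')(J) = 0
Pow(Add(Function('h')(o), -2782134), -1) = Pow(Add(0, -2782134), -1) = Pow(-2782134, -1) = Rational(-1, 2782134)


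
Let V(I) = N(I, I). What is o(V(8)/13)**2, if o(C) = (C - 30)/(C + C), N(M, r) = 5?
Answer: 5929/4 ≈ 1482.3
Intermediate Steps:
V(I) = 5
o(C) = (-30 + C)/(2*C) (o(C) = (-30 + C)/((2*C)) = (-30 + C)*(1/(2*C)) = (-30 + C)/(2*C))
o(V(8)/13)**2 = ((-30 + 5/13)/(2*((5/13))))**2 = ((-30 + 5*(1/13))/(2*((5*(1/13)))))**2 = ((-30 + 5/13)/(2*(5/13)))**2 = ((1/2)*(13/5)*(-385/13))**2 = (-77/2)**2 = 5929/4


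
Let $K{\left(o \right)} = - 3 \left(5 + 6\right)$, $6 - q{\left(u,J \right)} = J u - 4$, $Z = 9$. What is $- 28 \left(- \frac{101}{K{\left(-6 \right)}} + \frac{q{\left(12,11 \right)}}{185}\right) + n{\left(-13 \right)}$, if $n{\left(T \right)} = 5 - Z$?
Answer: $- \frac{434872}{6105} \approx -71.232$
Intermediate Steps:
$q{\left(u,J \right)} = 10 - J u$ ($q{\left(u,J \right)} = 6 - \left(J u - 4\right) = 6 - \left(-4 + J u\right) = 10 - J u$)
$K{\left(o \right)} = -33$ ($K{\left(o \right)} = \left(-3\right) 11 = -33$)
$n{\left(T \right)} = -4$ ($n{\left(T \right)} = 5 - 9 = -4$)
$- 28 \left(- \frac{101}{K{\left(-6 \right)}} + \frac{q{\left(12,11 \right)}}{185}\right) + n{\left(-13 \right)} = - 28 \left(- \frac{101}{-33} + \frac{10 - 11 \cdot 12}{185}\right) - 4 = - 28 \left(\left(-101\right) \left(- \frac{1}{33}\right) + \left(10 - 132\right) \frac{1}{185}\right) - 4 = - 28 \left(\frac{101}{33} - \frac{122}{185}\right) - 4 = \left(-28\right) \frac{14659}{6105} - 4 = - \frac{410452}{6105} - 4 = - \frac{434872}{6105}$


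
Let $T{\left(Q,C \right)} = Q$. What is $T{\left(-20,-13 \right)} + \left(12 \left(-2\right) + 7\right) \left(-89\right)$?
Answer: $1493$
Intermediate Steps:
$T{\left(-20,-13 \right)} + \left(12 \left(-2\right) + 7\right) \left(-89\right) = -20 + \left(12 \left(-2\right) + 7\right) \left(-89\right) = -20 + \left(-24 + 7\right) \left(-89\right) = -20 - -1513 = -20 + 1513 = 1493$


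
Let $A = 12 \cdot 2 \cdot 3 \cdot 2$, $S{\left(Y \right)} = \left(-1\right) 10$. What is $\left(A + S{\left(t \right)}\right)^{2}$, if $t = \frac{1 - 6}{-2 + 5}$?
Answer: $17956$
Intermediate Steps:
$t = - \frac{5}{3} \approx -1.6667$
$S{\left(Y \right)} = -10$
$A = 144$ ($A = 12 \cdot 6 \cdot 2 = 12 \cdot 12 = 144$)
$\left(A + S{\left(t \right)}\right)^{2} = \left(144 - 10\right)^{2} = 134^{2} = 17956$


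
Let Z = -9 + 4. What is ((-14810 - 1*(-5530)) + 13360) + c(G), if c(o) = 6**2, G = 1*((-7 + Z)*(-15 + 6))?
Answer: 4116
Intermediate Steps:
Z = -5
G = 108 (G = 1*((-7 - 5)*(-15 + 6)) = 1*(-12*(-9)) = 1*108 = 108)
c(o) = 36
((-14810 - 1*(-5530)) + 13360) + c(G) = ((-14810 - 1*(-5530)) + 13360) + 36 = ((-14810 + 5530) + 13360) + 36 = (-9280 + 13360) + 36 = 4080 + 36 = 4116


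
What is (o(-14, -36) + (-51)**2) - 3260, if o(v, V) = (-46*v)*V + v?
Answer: -23857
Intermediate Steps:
o(v, V) = v - 46*V*v (o(v, V) = -46*V*v + v = v - 46*V*v)
(o(-14, -36) + (-51)**2) - 3260 = (-14*(1 - 46*(-36)) + (-51)**2) - 3260 = (-14*(1 + 1656) + 2601) - 3260 = (-14*1657 + 2601) - 3260 = (-23198 + 2601) - 3260 = -20597 - 3260 = -23857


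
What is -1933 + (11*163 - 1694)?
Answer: -1834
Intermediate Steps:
-1933 + (11*163 - 1694) = -1933 + (1793 - 1694) = -1933 + 99 = -1834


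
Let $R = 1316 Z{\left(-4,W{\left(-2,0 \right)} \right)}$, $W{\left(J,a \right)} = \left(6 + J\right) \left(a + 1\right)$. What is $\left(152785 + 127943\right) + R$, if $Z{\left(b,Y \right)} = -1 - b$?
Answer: $284676$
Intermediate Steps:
$W{\left(J,a \right)} = \left(1 + a\right) \left(6 + J\right)$ ($W{\left(J,a \right)} = \left(6 + J\right) \left(1 + a\right) = \left(1 + a\right) \left(6 + J\right)$)
$R = 3948$ ($R = 1316 \left(-1 - -4\right) = 1316 \left(-1 + 4\right) = 1316 \cdot 3 = 3948$)
$\left(152785 + 127943\right) + R = \left(152785 + 127943\right) + 3948 = 280728 + 3948 = 284676$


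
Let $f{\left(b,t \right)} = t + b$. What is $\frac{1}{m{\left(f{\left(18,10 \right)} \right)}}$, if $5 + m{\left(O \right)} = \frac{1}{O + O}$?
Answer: $- \frac{56}{279} \approx -0.20072$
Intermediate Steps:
$f{\left(b,t \right)} = b + t$
$m{\left(O \right)} = -5 + \frac{1}{2 O}$ ($m{\left(O \right)} = -5 + \frac{1}{O + O} = -5 + \frac{1}{2 O}$)
$\frac{1}{m{\left(f{\left(18,10 \right)} \right)}} = \frac{1}{-5 + \frac{1}{2 \left(18 + 10\right)}} = \frac{1}{-5 + \frac{1}{2 \cdot 28}} = \frac{1}{-5 + \frac{1}{2} \cdot \frac{1}{28}} = \frac{1}{-5 + \frac{1}{56}} = \frac{1}{- \frac{279}{56}} = - \frac{56}{279}$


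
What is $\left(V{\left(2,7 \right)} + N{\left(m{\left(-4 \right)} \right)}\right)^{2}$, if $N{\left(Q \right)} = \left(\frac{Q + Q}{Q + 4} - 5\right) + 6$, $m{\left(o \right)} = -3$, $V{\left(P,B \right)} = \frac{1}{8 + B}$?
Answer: $\frac{5476}{225} \approx 24.338$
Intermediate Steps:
$N{\left(Q \right)} = 1 + \frac{2 Q}{4 + Q}$ ($N{\left(Q \right)} = \left(\frac{2 Q}{4 + Q} - 5\right) + 6 = \left(-5 + \frac{2 Q}{4 + Q}\right) + 6 = 1 + \frac{2 Q}{4 + Q}$)
$\left(V{\left(2,7 \right)} + N{\left(m{\left(-4 \right)} \right)}\right)^{2} = \left(\frac{1}{8 + 7} + \frac{4 + 3 \left(-3\right)}{4 - 3}\right)^{2} = \left(\frac{1}{15} + \frac{4 - 9}{1}\right)^{2} = \left(\frac{1}{15} + 1 \left(-5\right)\right)^{2} = \left(\frac{1}{15} - 5\right)^{2} = \left(- \frac{74}{15}\right)^{2} = \frac{5476}{225}$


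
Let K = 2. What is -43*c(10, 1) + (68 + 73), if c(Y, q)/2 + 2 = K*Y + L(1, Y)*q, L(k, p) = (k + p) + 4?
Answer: -2697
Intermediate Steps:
L(k, p) = 4 + k + p
c(Y, q) = -4 + 4*Y + 2*q*(5 + Y) (c(Y, q) = -4 + 2*(2*Y + (4 + 1 + Y)*q) = -4 + 2*(2*Y + (5 + Y)*q) = -4 + 2*(2*Y + q*(5 + Y)) = -4 + (4*Y + 2*q*(5 + Y)) = -4 + 4*Y + 2*q*(5 + Y))
-43*c(10, 1) + (68 + 73) = -43*(-4 + 4*10 + 2*1*(5 + 10)) + (68 + 73) = -43*(-4 + 40 + 2*1*15) + 141 = -43*(-4 + 40 + 30) + 141 = -43*66 + 141 = -2838 + 141 = -2697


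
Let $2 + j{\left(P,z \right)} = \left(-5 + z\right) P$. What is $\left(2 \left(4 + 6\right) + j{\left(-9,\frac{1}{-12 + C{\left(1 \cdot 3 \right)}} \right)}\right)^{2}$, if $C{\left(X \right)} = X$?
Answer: $4096$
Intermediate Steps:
$j{\left(P,z \right)} = -2 + P \left(-5 + z\right)$ ($j{\left(P,z \right)} = -2 + \left(-5 + z\right) P = -2 + P \left(-5 + z\right)$)
$\left(2 \left(4 + 6\right) + j{\left(-9,\frac{1}{-12 + C{\left(1 \cdot 3 \right)}} \right)}\right)^{2} = \left(2 \left(4 + 6\right) - \left(-43 + \frac{9}{-12 + 1 \cdot 3}\right)\right)^{2} = \left(2 \cdot 10 - \left(-43 + \frac{9}{-12 + 3}\right)\right)^{2} = \left(20 - \left(-43 - 1\right)\right)^{2} = \left(20 - -44\right)^{2} = \left(20 + \left(-2 + 45 + 1\right)\right)^{2} = \left(20 + 44\right)^{2} = 64^{2} = 4096$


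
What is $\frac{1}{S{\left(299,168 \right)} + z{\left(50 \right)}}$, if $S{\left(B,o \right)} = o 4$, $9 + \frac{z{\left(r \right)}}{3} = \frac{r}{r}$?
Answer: $\frac{1}{648} \approx 0.0015432$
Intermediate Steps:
$z{\left(r \right)} = -24$ ($z{\left(r \right)} = -27 + 3 \frac{r}{r} = -27 + 3 \cdot 1 = -27 + 3 = -24$)
$S{\left(B,o \right)} = 4 o$
$\frac{1}{S{\left(299,168 \right)} + z{\left(50 \right)}} = \frac{1}{4 \cdot 168 - 24} = \frac{1}{672 - 24} = \frac{1}{648}$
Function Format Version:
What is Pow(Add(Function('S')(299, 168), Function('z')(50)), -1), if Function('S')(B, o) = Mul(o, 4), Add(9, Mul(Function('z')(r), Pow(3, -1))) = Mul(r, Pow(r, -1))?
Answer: Rational(1, 648) ≈ 0.0015432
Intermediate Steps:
Function('z')(r) = -24 (Function('z')(r) = Add(-27, Mul(3, Mul(r, Pow(r, -1)))) = Add(-27, Mul(3, 1)) = Add(-27, 3) = -24)
Function('S')(B, o) = Mul(4, o)
Pow(Add(Function('S')(299, 168), Function('z')(50)), -1) = Pow(Add(Mul(4, 168), -24), -1) = Pow(Add(672, -24), -1) = Pow(648, -1) = Rational(1, 648)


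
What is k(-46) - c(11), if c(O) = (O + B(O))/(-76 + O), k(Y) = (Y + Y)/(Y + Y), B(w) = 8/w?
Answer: 844/715 ≈ 1.1804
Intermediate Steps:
k(Y) = 1 (k(Y) = (2*Y)/((2*Y)) = (2*Y)*(1/(2*Y)) = 1)
c(O) = (O + 8/O)/(-76 + O)
k(-46) - c(11) = 1 - (8 + 11**2)/(11*(-76 + 11)) = 1 - (8 + 121)/(11*(-65)) = 1 - (-1)*129/(11*65) = 1 - 1*(-129/715) = 1 + 129/715 = 844/715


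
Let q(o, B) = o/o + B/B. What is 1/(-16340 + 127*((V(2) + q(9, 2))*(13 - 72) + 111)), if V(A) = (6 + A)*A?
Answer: -1/137117 ≈ -7.2930e-6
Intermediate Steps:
q(o, B) = 2 (q(o, B) = 1 + 1 = 2)
V(A) = A*(6 + A)
1/(-16340 + 127*((V(2) + q(9, 2))*(13 - 72) + 111)) = 1/(-16340 + 127*((2*(6 + 2) + 2)*(13 - 72) + 111)) = 1/(-16340 + 127*((2*8 + 2)*(-59) + 111)) = 1/(-16340 + 127*((16 + 2)*(-59) + 111)) = 1/(-16340 + 127*(18*(-59) + 111)) = 1/(-16340 + 127*(-1062 + 111)) = 1/(-16340 + 127*(-951)) = 1/(-16340 - 120777) = 1/(-137117) = -1/137117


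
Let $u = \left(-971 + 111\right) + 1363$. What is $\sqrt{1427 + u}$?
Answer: $\sqrt{1930} \approx 43.932$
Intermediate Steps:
$u = 503$ ($u = -860 + 1363 = 503$)
$\sqrt{1427 + u} = \sqrt{1427 + 503} = \sqrt{1930}$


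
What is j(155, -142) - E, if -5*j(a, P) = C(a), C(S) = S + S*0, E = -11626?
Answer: 11595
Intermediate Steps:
C(S) = S (C(S) = S + 0 = S)
j(a, P) = -a/5
j(155, -142) - E = -⅕*155 - 1*(-11626) = -31 + 11626 = 11595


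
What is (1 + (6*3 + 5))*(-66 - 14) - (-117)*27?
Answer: 1239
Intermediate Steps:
(1 + (6*3 + 5))*(-66 - 14) - (-117)*27 = (1 + (18 + 5))*(-80) - 117*(-27) = (1 + 23)*(-80) + 3159 = 24*(-80) + 3159 = -1920 + 3159 = 1239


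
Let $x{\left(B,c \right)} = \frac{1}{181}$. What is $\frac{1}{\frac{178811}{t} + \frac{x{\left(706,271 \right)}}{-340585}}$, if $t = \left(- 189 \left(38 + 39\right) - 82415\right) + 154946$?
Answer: $\frac{3574105120530}{11022962284757} \approx 0.32424$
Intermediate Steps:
$x{\left(B,c \right)} = \frac{1}{181}$
$t = 57978$ ($t = \left(\left(-189\right) 77 - 82415\right) + 154946 = \left(-14553 - 82415\right) + 154946 = -96968 + 154946 = 57978$)
$\frac{1}{\frac{178811}{t} + \frac{x{\left(706,271 \right)}}{-340585}} = \frac{1}{\frac{178811}{57978} + \frac{1}{181 \left(-340585\right)}} = \frac{1}{178811 \cdot \frac{1}{57978} + \frac{1}{181} \left(- \frac{1}{340585}\right)} = \frac{1}{\frac{178811}{57978} - \frac{1}{61645885}} = \frac{1}{\frac{11022962284757}{3574105120530}} = \frac{3574105120530}{11022962284757}$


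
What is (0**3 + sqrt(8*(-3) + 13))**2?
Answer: -11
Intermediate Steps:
(0**3 + sqrt(8*(-3) + 13))**2 = (0 + sqrt(-24 + 13))**2 = (0 + sqrt(-11))**2 = (0 + I*sqrt(11))**2 = (I*sqrt(11))**2 = -11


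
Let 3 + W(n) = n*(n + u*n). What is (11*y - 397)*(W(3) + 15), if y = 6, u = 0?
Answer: -6951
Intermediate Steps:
W(n) = -3 + n² (W(n) = -3 + n*(n + 0*n) = -3 + n*(n + 0) = -3 + n*n = -3 + n²)
(11*y - 397)*(W(3) + 15) = (11*6 - 397)*((-3 + 3²) + 15) = (66 - 397)*((-3 + 9) + 15) = -331*(6 + 15) = -331*21 = -6951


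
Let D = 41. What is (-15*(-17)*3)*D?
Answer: 31365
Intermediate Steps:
(-15*(-17)*3)*D = (-15*(-17)*3)*41 = (255*3)*41 = 765*41 = 31365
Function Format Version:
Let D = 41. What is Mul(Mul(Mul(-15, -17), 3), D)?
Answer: 31365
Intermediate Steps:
Mul(Mul(Mul(-15, -17), 3), D) = Mul(Mul(Mul(-15, -17), 3), 41) = Mul(Mul(255, 3), 41) = Mul(765, 41) = 31365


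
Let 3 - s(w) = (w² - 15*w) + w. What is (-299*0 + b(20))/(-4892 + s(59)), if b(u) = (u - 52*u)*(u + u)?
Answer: 5100/943 ≈ 5.4083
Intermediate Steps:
s(w) = 3 - w² + 14*w (s(w) = 3 - ((w² - 15*w) + w) = 3 - (w² - 14*w) = 3 + (-w² + 14*w) = 3 - w² + 14*w)
b(u) = -102*u² (b(u) = (-51*u)*(2*u) = -102*u²)
(-299*0 + b(20))/(-4892 + s(59)) = (-299*0 - 102*20²)/(-4892 + (3 - 1*59² + 14*59)) = (0 - 102*400)/(-4892 + (3 - 1*3481 + 826)) = (0 - 40800)/(-4892 + (3 - 3481 + 826)) = -40800/(-4892 - 2652) = -40800/(-7544) = -40800*(-1/7544) = 5100/943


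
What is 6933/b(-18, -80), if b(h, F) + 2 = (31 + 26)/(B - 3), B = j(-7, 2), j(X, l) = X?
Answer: -69330/77 ≈ -900.39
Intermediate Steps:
B = -7
b(h, F) = -77/10 (b(h, F) = -2 + (31 + 26)/(-7 - 3) = -2 + 57/(-10) = -2 + 57*(-⅒) = -2 - 57/10 = -77/10)
6933/b(-18, -80) = 6933/(-77/10) = 6933*(-10/77) = -69330/77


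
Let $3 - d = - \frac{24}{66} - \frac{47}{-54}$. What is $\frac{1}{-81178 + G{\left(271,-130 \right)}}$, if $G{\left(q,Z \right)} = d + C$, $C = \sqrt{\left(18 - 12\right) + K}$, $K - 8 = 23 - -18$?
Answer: $- \frac{28641641094}{2324999710093021} - \frac{352836 \sqrt{55}}{2324999710093021} \approx -1.232 \cdot 10^{-5}$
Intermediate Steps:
$K = 49$ ($K = 8 + \left(23 - -18\right) = 8 + \left(23 + 18\right) = 8 + 41 = 49$)
$C = \sqrt{55}$ ($C = \sqrt{\left(18 - 12\right) + 49} = \sqrt{6 + 49} = \sqrt{55} \approx 7.4162$)
$d = \frac{1481}{594}$ ($d = 3 - \left(- \frac{24}{66} - \frac{47}{-54}\right) = 3 - \left(\left(-24\right) \frac{1}{66} - - \frac{47}{54}\right) = 3 - \left(- \frac{4}{11} + \frac{47}{54}\right) = 3 - \frac{301}{594} = \frac{1481}{594} \approx 2.4933$)
$G{\left(q,Z \right)} = \frac{1481}{594} + \sqrt{55}$
$\frac{1}{-81178 + G{\left(271,-130 \right)}} = \frac{1}{-81178 + \left(\frac{1481}{594} + \sqrt{55}\right)} = \frac{1}{- \frac{48218251}{594} + \sqrt{55}}$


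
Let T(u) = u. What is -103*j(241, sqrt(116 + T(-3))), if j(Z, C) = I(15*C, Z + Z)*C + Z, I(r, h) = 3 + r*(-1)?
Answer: 149762 - 309*sqrt(113) ≈ 1.4648e+5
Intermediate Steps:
I(r, h) = 3 - r
j(Z, C) = Z + C*(3 - 15*C) (j(Z, C) = (3 - 15*C)*C + Z = C*(3 - 15*C) + Z = Z + C*(3 - 15*C))
-103*j(241, sqrt(116 + T(-3))) = -103*(241 - 3*sqrt(116 - 3)*(-1 + 5*sqrt(116 - 3))) = -103*(241 - 3*sqrt(113)*(-1 + 5*sqrt(113))) = -24823 + 309*sqrt(113)*(-1 + 5*sqrt(113))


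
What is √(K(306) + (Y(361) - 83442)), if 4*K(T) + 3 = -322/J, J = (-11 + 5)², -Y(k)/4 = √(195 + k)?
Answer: √(-12016078 - 1152*√139)/12 ≈ 289.03*I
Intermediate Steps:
Y(k) = -4*√(195 + k)
J = 36 (J = (-6)² = 36)
K(T) = -215/72 (K(T) = -¾ + (-322/36)/4 = -¾ + (-322*1/36)/4 = -¾ + (¼)*(-161/18) = -¾ - 161/72 = -215/72)
√(K(306) + (Y(361) - 83442)) = √(-215/72 + (-4*√(195 + 361) - 83442)) = √(-215/72 + (-8*√139 - 83442)) = √(-215/72 + (-83442 - 8*√139)) = √(-6008039/72 - 8*√139)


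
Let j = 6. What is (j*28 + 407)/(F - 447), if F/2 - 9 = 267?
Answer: 115/21 ≈ 5.4762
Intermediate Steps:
F = 552 (F = 18 + 2*267 = 18 + 534 = 552)
(j*28 + 407)/(F - 447) = (6*28 + 407)/(552 - 447) = (168 + 407)/105 = 575*(1/105) = 115/21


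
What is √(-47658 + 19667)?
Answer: I*√27991 ≈ 167.31*I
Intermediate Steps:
√(-47658 + 19667) = √(-27991) = I*√27991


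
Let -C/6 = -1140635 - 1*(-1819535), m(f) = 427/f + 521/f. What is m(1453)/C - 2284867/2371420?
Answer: -112694423121913/116963378810700 ≈ -0.96350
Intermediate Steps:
m(f) = 948/f
C = -4073400 (C = -6*(-1140635 - 1*(-1819535)) = -6*(-1140635 + 1819535) = -6*678900 = -4073400)
m(1453)/C - 2284867/2371420 = (948/1453)/(-4073400) - 2284867/2371420 = (948*(1/1453))*(-1/4073400) - 2284867*1/2371420 = (948/1453)*(-1/4073400) - 2284867/2371420 = -79/493220850 - 2284867/2371420 = -112694423121913/116963378810700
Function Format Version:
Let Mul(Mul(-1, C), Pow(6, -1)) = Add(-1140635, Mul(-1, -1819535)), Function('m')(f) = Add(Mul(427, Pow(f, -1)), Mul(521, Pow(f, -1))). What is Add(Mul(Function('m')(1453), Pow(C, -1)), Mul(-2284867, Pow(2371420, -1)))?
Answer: Rational(-112694423121913, 116963378810700) ≈ -0.96350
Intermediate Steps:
Function('m')(f) = Mul(948, Pow(f, -1))
C = -4073400 (C = Mul(-6, Add(-1140635, Mul(-1, -1819535))) = Mul(-6, Add(-1140635, 1819535)) = Mul(-6, 678900) = -4073400)
Add(Mul(Function('m')(1453), Pow(C, -1)), Mul(-2284867, Pow(2371420, -1))) = Add(Mul(Mul(948, Pow(1453, -1)), Pow(-4073400, -1)), Mul(-2284867, Pow(2371420, -1))) = Add(Mul(Mul(948, Rational(1, 1453)), Rational(-1, 4073400)), Mul(-2284867, Rational(1, 2371420))) = Add(Mul(Rational(948, 1453), Rational(-1, 4073400)), Rational(-2284867, 2371420)) = Add(Rational(-79, 493220850), Rational(-2284867, 2371420)) = Rational(-112694423121913, 116963378810700)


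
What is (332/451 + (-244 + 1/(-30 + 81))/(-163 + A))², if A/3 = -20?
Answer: 88127578241641/26308928583729 ≈ 3.3497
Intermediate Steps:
A = -60 (A = 3*(-20) = -60)
(332/451 + (-244 + 1/(-30 + 81))/(-163 + A))² = (332/451 + (-244 + 1/(-30 + 81))/(-163 - 60))² = (332*(1/451) + (-244 + 1/51)/(-223))² = (332/451 + (-244 + 1/51)*(-1/223))² = (332/451 - 12443/51*(-1/223))² = (332/451 + 12443/11373)² = (9387629/5129223)² = 88127578241641/26308928583729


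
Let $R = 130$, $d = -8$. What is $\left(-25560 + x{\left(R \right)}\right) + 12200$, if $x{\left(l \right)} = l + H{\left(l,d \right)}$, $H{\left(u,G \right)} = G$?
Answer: $-13238$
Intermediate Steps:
$x{\left(l \right)} = -8 + l$ ($x{\left(l \right)} = l - 8 = -8 + l$)
$\left(-25560 + x{\left(R \right)}\right) + 12200 = \left(-25560 + \left(-8 + 130\right)\right) + 12200 = \left(-25560 + 122\right) + 12200 = -25438 + 12200 = -13238$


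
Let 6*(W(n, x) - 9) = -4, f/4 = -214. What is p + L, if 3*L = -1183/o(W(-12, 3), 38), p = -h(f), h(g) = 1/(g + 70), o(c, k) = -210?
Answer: 11077/5895 ≈ 1.8790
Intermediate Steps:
f = -856 (f = 4*(-214) = -856)
W(n, x) = 25/3 (W(n, x) = 9 + (1/6)*(-4) = 9 - 2/3 = 25/3)
h(g) = 1/(70 + g)
p = 1/786 (p = -1/(70 - 856) = -1/(-786) = -1*(-1/786) = 1/786 ≈ 0.0012723)
L = 169/90 (L = (-1183/(-210))/3 = (-1183*(-1/210))/3 = (1/3)*(169/30) = 169/90 ≈ 1.8778)
p + L = 1/786 + 169/90 = 11077/5895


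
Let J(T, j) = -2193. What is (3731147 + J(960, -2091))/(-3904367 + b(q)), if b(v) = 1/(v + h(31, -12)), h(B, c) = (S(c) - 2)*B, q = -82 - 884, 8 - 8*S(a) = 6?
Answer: -15217861274/15933721731 ≈ -0.95507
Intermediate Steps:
S(a) = ¼ (S(a) = 1 - ⅛*6 = 1 - ¾ = ¼)
q = -966
h(B, c) = -7*B/4 (h(B, c) = (¼ - 2)*B = -7*B/4)
b(v) = 1/(-217/4 + v) (b(v) = 1/(v - 7/4*31) = 1/(v - 217/4) = 1/(-217/4 + v))
(3731147 + J(960, -2091))/(-3904367 + b(q)) = (3731147 - 2193)/(-3904367 + 4/(-217 + 4*(-966))) = 3728954/(-3904367 + 4/(-217 - 3864)) = 3728954/(-3904367 + 4/(-4081)) = 3728954/(-3904367 + 4*(-1/4081)) = 3728954/(-3904367 - 4/4081) = 3728954/(-15933721731/4081) = 3728954*(-4081/15933721731) = -15217861274/15933721731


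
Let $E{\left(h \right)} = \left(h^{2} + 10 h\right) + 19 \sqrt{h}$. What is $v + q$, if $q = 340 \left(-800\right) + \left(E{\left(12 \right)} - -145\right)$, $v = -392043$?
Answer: $-663634 + 38 \sqrt{3} \approx -6.6357 \cdot 10^{5}$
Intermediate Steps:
$E{\left(h \right)} = h^{2} + 10 h + 19 \sqrt{h}$
$q = -271591 + 38 \sqrt{3}$ ($q = 340 \left(-800\right) + \left(\left(12^{2} + 10 \cdot 12 + 19 \sqrt{12}\right) - -145\right) = -272000 + \left(\left(144 + 120 + 19 \cdot 2 \sqrt{3}\right) + 145\right) = -272000 + \left(\left(144 + 120 + 38 \sqrt{3}\right) + 145\right) = -272000 + \left(\left(264 + 38 \sqrt{3}\right) + 145\right) = -272000 + \left(409 + 38 \sqrt{3}\right) = -271591 + 38 \sqrt{3} \approx -2.7153 \cdot 10^{5}$)
$v + q = -392043 - \left(271591 - 38 \sqrt{3}\right) = -663634 + 38 \sqrt{3}$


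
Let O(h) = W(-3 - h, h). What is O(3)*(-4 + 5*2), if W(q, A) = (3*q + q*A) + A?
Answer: -198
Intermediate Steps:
W(q, A) = A + 3*q + A*q (W(q, A) = (3*q + A*q) + A = A + 3*q + A*q)
O(h) = -9 - 2*h + h*(-3 - h) (O(h) = h + 3*(-3 - h) + h*(-3 - h) = h + (-9 - 3*h) + h*(-3 - h) = -9 - 2*h + h*(-3 - h))
O(3)*(-4 + 5*2) = (-9 - 1*3**2 - 5*3)*(-4 + 5*2) = (-9 - 1*9 - 15)*(-4 + 10) = (-9 - 9 - 15)*6 = -33*6 = -198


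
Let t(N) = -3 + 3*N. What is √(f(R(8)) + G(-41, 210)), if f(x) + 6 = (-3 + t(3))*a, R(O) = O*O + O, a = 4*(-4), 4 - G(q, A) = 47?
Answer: I*√97 ≈ 9.8489*I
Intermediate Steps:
G(q, A) = -43 (G(q, A) = 4 - 1*47 = 4 - 47 = -43)
a = -16
R(O) = O + O² (R(O) = O² + O = O + O²)
f(x) = -54 (f(x) = -6 + (-3 + (-3 + 3*3))*(-16) = -6 + (-3 + (-3 + 9))*(-16) = -6 + (-3 + 6)*(-16) = -6 + 3*(-16) = -6 - 48 = -54)
√(f(R(8)) + G(-41, 210)) = √(-54 - 43) = √(-97) = I*√97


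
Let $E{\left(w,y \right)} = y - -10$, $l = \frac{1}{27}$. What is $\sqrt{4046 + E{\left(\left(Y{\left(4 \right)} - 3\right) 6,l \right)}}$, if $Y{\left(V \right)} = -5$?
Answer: $\frac{\sqrt{328539}}{9} \approx 63.687$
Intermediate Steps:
$l = \frac{1}{27} \approx 0.037037$
$E{\left(w,y \right)} = 10 + y$ ($E{\left(w,y \right)} = y + 10 = 10 + y$)
$\sqrt{4046 + E{\left(\left(Y{\left(4 \right)} - 3\right) 6,l \right)}} = \sqrt{4046 + \left(10 + \frac{1}{27}\right)} = \sqrt{4046 + \frac{271}{27}} = \sqrt{\frac{109513}{27}} = \frac{\sqrt{328539}}{9}$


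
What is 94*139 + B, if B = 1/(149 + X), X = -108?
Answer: 535707/41 ≈ 13066.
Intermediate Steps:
B = 1/41 (B = 1/(149 - 108) = 1/41 ≈ 0.024390)
94*139 + B = 94*139 + 1/41 = 13066 + 1/41 = 535707/41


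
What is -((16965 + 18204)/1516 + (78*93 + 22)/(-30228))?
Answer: -263014529/11456412 ≈ -22.958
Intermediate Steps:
-((16965 + 18204)/1516 + (78*93 + 22)/(-30228)) = -(35169*(1/1516) + (7254 + 22)*(-1/30228)) = -(35169/1516 + 7276*(-1/30228)) = -(35169/1516 - 1819/7557) = -1*263014529/11456412 = -263014529/11456412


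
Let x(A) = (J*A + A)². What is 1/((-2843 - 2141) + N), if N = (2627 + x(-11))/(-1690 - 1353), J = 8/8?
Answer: -179/892319 ≈ -0.00020060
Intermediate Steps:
J = 1 (J = 8*(⅛) = 1)
x(A) = 4*A² (x(A) = (1*A + A)² = (A + A)² = (2*A)² = 4*A²)
N = -183/179 (N = (2627 + 4*(-11)²)/(-1690 - 1353) = (2627 + 4*121)/(-3043) = (2627 + 484)*(-1/3043) = 3111*(-1/3043) = -183/179 ≈ -1.0223)
1/((-2843 - 2141) + N) = 1/((-2843 - 2141) - 183/179) = 1/(-4984 - 183/179) = 1/(-892319/179) = -179/892319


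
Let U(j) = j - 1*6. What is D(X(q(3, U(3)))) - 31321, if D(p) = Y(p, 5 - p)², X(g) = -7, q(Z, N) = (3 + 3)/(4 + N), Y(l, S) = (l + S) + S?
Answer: -31032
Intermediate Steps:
Y(l, S) = l + 2*S (Y(l, S) = (S + l) + S = l + 2*S)
U(j) = -6 + j (U(j) = j - 6 = -6 + j)
q(Z, N) = 6/(4 + N)
D(p) = (10 - p)² (D(p) = (p + 2*(5 - p))² = (p + (10 - 2*p))² = (10 - p)²)
D(X(q(3, U(3)))) - 31321 = (10 - 1*(-7))² - 31321 = (10 + 7)² - 31321 = 17² - 31321 = 289 - 31321 = -31032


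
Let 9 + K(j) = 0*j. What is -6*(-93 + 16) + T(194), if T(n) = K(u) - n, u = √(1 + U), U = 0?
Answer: 259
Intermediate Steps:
u = 1 (u = √(1 + 0) = √1 = 1)
K(j) = -9 (K(j) = -9 + 0*j = -9 + 0 = -9)
T(n) = -9 - n
-6*(-93 + 16) + T(194) = -6*(-93 + 16) + (-9 - 1*194) = -6*(-77) + (-9 - 194) = 462 - 203 = 259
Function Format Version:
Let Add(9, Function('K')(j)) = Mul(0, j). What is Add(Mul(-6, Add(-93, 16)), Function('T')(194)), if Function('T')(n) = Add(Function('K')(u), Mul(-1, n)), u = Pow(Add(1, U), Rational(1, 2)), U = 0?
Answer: 259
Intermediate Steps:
u = 1 (u = Pow(Add(1, 0), Rational(1, 2)) = Pow(1, Rational(1, 2)) = 1)
Function('K')(j) = -9 (Function('K')(j) = Add(-9, Mul(0, j)) = Add(-9, 0) = -9)
Function('T')(n) = Add(-9, Mul(-1, n))
Add(Mul(-6, Add(-93, 16)), Function('T')(194)) = Add(Mul(-6, Add(-93, 16)), Add(-9, Mul(-1, 194))) = Add(Mul(-6, -77), Add(-9, -194)) = Add(462, -203) = 259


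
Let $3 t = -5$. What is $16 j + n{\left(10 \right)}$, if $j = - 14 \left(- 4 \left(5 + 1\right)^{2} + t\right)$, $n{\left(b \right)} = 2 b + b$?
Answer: $\frac{97978}{3} \approx 32659.0$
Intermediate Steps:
$t = - \frac{5}{3}$ ($t = \frac{1}{3} \left(-5\right) = - \frac{5}{3} \approx -1.6667$)
$n{\left(b \right)} = 3 b$
$j = \frac{6118}{3}$ ($j = - 14 \left(- 4 \left(5 + 1\right)^{2} - \frac{5}{3}\right) = - 14 \left(- 4 \cdot 6^{2} - \frac{5}{3}\right) = - 14 \left(\left(-4\right) 36 - \frac{5}{3}\right) = - 14 \left(-144 - \frac{5}{3}\right) = \left(-14\right) \left(- \frac{437}{3}\right) = \frac{6118}{3} \approx 2039.3$)
$16 j + n{\left(10 \right)} = 16 \cdot \frac{6118}{3} + 3 \cdot 10 = \frac{97888}{3} + 30 = \frac{97978}{3}$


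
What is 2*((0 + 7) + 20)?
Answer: 54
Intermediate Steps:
2*((0 + 7) + 20) = 2*(7 + 20) = 2*27 = 54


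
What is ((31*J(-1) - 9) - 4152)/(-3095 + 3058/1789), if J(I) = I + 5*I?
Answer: 7776783/5533897 ≈ 1.4053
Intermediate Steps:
J(I) = 6*I
((31*J(-1) - 9) - 4152)/(-3095 + 3058/1789) = ((31*(6*(-1)) - 9) - 4152)/(-3095 + 3058/1789) = ((31*(-6) - 9) - 4152)/(-3095 + 3058*(1/1789)) = ((-186 - 9) - 4152)/(-3095 + 3058/1789) = (-195 - 4152)/(-5533897/1789) = -4347*(-1789/5533897) = 7776783/5533897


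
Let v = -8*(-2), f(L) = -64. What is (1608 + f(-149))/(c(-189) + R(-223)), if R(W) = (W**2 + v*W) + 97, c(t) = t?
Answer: 1544/46069 ≈ 0.033515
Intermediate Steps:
v = 16
R(W) = 97 + W**2 + 16*W (R(W) = (W**2 + 16*W) + 97 = 97 + W**2 + 16*W)
(1608 + f(-149))/(c(-189) + R(-223)) = (1608 - 64)/(-189 + (97 + (-223)**2 + 16*(-223))) = 1544/(-189 + (97 + 49729 - 3568)) = 1544/(-189 + 46258) = 1544/46069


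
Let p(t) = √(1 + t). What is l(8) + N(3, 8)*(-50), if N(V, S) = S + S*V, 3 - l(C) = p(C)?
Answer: -1600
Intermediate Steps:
l(C) = 3 - √(1 + C)
l(8) + N(3, 8)*(-50) = (3 - √(1 + 8)) + (8*(1 + 3))*(-50) = (3 - √9) + (8*4)*(-50) = (3 - 1*3) + 32*(-50) = (3 - 3) - 1600 = 0 - 1600 = -1600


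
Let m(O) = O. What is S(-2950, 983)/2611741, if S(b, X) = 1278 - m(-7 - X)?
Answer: 2268/2611741 ≈ 0.00086839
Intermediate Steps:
S(b, X) = 1285 + X (S(b, X) = 1278 - (-7 - X) = 1278 + (7 + X) = 1285 + X)
S(-2950, 983)/2611741 = (1285 + 983)/2611741 = 2268*(1/2611741) = 2268/2611741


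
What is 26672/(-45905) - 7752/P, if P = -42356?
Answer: -193465918/486088045 ≈ -0.39801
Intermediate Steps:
26672/(-45905) - 7752/P = 26672/(-45905) - 7752/(-42356) = 26672*(-1/45905) - 7752*(-1/42356) = -26672/45905 + 1938/10589 = -193465918/486088045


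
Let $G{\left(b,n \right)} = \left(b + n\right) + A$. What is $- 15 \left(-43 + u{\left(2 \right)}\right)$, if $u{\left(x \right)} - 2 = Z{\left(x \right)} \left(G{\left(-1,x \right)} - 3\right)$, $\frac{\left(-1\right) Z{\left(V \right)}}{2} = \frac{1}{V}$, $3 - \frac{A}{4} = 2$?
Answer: $645$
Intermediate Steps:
$A = 4$ ($A = 12 - 8 = 4$)
$Z{\left(V \right)} = - \frac{2}{V}$
$G{\left(b,n \right)} = 4 + b + n$ ($G{\left(b,n \right)} = \left(b + n\right) + 4 = 4 + b + n$)
$u{\left(x \right)} = 0$ ($u{\left(x \right)} = 2 + - \frac{2}{x} \left(\left(4 - 1 + x\right) - 3\right) = 2 + - \frac{2}{x} \left(\left(3 + x\right) - 3\right) = 2 + - \frac{2}{x} x = 2 - 2 = 0$)
$- 15 \left(-43 + u{\left(2 \right)}\right) = - 15 \left(-43 + 0\right) = \left(-15\right) \left(-43\right) = 645$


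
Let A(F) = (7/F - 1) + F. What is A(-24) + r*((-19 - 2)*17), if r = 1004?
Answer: -8602879/24 ≈ -3.5845e+5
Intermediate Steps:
A(F) = -1 + F + 7/F (A(F) = (-1 + 7/F) + F = -1 + F + 7/F)
A(-24) + r*((-19 - 2)*17) = (-1 - 24 + 7/(-24)) + 1004*((-19 - 2)*17) = (-1 - 24 + 7*(-1/24)) + 1004*(-21*17) = (-1 - 24 - 7/24) + 1004*(-357) = -607/24 - 358428 = -8602879/24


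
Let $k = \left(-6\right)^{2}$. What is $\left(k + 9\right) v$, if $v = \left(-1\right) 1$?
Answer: $-45$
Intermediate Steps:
$v = -1$
$k = 36$
$\left(k + 9\right) v = \left(36 + 9\right) \left(-1\right) = 45 \left(-1\right) = -45$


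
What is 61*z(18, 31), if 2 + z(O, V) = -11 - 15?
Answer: -1708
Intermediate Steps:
z(O, V) = -28 (z(O, V) = -2 + (-11 - 15) = -2 - 26 = -28)
61*z(18, 31) = 61*(-28) = -1708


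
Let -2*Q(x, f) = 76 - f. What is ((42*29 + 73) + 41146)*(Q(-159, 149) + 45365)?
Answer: 3853406911/2 ≈ 1.9267e+9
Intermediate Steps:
Q(x, f) = -38 + f/2 (Q(x, f) = -(76 - f)/2 = -38 + f/2)
((42*29 + 73) + 41146)*(Q(-159, 149) + 45365) = ((42*29 + 73) + 41146)*((-38 + (1/2)*149) + 45365) = ((1218 + 73) + 41146)*((-38 + 149/2) + 45365) = (1291 + 41146)*(73/2 + 45365) = 42437*(90803/2) = 3853406911/2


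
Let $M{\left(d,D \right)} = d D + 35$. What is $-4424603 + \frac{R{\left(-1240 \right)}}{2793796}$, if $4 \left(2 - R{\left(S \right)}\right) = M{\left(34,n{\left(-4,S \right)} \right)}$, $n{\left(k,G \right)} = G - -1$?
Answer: $- \frac{49445752609853}{11175184} \approx -4.4246 \cdot 10^{6}$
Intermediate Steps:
$n{\left(k,G \right)} = 1 + G$ ($n{\left(k,G \right)} = G + 1 = 1 + G$)
$M{\left(d,D \right)} = 35 + D d$ ($M{\left(d,D \right)} = D d + 35 = 35 + D d$)
$R{\left(S \right)} = - \frac{61}{4} - \frac{17 S}{2}$ ($R{\left(S \right)} = 2 - \frac{35 + \left(1 + S\right) 34}{4} = 2 - \frac{35 + \left(34 + 34 S\right)}{4} = 2 - \frac{69 + 34 S}{4} = 2 - \left(\frac{69}{4} + \frac{17 S}{2}\right) = - \frac{61}{4} - \frac{17 S}{2}$)
$-4424603 + \frac{R{\left(-1240 \right)}}{2793796} = -4424603 + \frac{- \frac{61}{4} - -10540}{2793796} = -4424603 + \left(- \frac{61}{4} + 10540\right) \frac{1}{2793796} = -4424603 + \frac{42099}{4} \cdot \frac{1}{2793796} = -4424603 + \frac{42099}{11175184} = - \frac{49445752609853}{11175184}$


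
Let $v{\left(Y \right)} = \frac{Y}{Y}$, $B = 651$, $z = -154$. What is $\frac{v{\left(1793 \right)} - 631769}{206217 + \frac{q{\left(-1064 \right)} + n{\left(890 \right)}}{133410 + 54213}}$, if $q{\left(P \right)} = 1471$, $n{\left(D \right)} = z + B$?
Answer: $- \frac{39511402488}{12897018053} \approx -3.0636$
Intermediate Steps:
$n{\left(D \right)} = 497$ ($n{\left(D \right)} = -154 + 651 = 497$)
$v{\left(Y \right)} = 1$
$\frac{v{\left(1793 \right)} - 631769}{206217 + \frac{q{\left(-1064 \right)} + n{\left(890 \right)}}{133410 + 54213}} = \frac{1 - 631769}{206217 + \frac{1471 + 497}{133410 + 54213}} = - \frac{631768}{206217 + \frac{1968}{187623}} = - \frac{631768}{206217 + 1968 \cdot \frac{1}{187623}} = - \frac{631768}{206217 + \frac{656}{62541}} = - \frac{631768}{\frac{12897018053}{62541}} = \left(-631768\right) \frac{62541}{12897018053} = - \frac{39511402488}{12897018053}$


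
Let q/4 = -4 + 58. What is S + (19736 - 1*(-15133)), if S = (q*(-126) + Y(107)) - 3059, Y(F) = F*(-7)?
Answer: 3845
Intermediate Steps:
q = 216 (q = 4*(-4 + 58) = 4*54 = 216)
Y(F) = -7*F
S = -31024 (S = (216*(-126) - 7*107) - 3059 = (-27216 - 749) - 3059 = -27965 - 3059 = -31024)
S + (19736 - 1*(-15133)) = -31024 + (19736 - 1*(-15133)) = -31024 + (19736 + 15133) = -31024 + 34869 = 3845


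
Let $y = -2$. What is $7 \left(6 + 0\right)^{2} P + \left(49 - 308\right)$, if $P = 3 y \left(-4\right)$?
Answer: $5789$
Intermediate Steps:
$P = 24$ ($P = 3 \left(-2\right) \left(-4\right) = \left(-6\right) \left(-4\right) = 24$)
$7 \left(6 + 0\right)^{2} P + \left(49 - 308\right) = 7 \left(6 + 0\right)^{2} \cdot 24 + \left(49 - 308\right) = 7 \cdot 6^{2} \cdot 24 + \left(49 - 308\right) = 7 \cdot 36 \cdot 24 - 259 = 252 \cdot 24 - 259 = 6048 - 259 = 5789$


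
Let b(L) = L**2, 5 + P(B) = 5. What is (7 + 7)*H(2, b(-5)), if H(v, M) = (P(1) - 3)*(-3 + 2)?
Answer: 42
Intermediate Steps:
P(B) = 0 (P(B) = -5 + 5 = 0)
H(v, M) = 3 (H(v, M) = (0 - 3)*(-3 + 2) = -3*(-1) = 3)
(7 + 7)*H(2, b(-5)) = (7 + 7)*3 = 14*3 = 42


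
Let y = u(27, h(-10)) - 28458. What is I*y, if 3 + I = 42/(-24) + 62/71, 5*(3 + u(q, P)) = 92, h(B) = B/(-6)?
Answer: 2205303/20 ≈ 1.1027e+5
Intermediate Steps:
h(B) = -B/6 (h(B) = B*(-⅙) = -B/6)
u(q, P) = 77/5 (u(q, P) = -3 + (⅕)*92 = -3 + 92/5 = 77/5)
y = -142213/5 (y = 77/5 - 28458 = -142213/5 ≈ -28443.)
I = -1101/284 (I = -3 + (42/(-24) + 62/71) = -3 + (42*(-1/24) + 62*(1/71)) = -3 + (-7/4 + 62/71) = -3 - 249/284 = -1101/284 ≈ -3.8768)
I*y = -1101/284*(-142213/5) = 2205303/20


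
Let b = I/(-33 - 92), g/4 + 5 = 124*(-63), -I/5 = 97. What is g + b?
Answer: -781603/25 ≈ -31264.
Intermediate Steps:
I = -485 (I = -5*97 = -485)
g = -31268 (g = -20 + 4*(124*(-63)) = -20 + 4*(-7812) = -20 - 31248 = -31268)
b = 97/25 (b = -485/(-33 - 92) = -485/(-125) = -485*(-1/125) = 97/25 ≈ 3.8800)
g + b = -31268 + 97/25 = -781603/25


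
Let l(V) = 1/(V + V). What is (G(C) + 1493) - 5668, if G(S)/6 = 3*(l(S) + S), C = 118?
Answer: -242009/118 ≈ -2050.9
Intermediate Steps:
l(V) = 1/(2*V)
G(S) = 9/S + 18*S (G(S) = 6*(3*(1/(2*S) + S)) = 6*(3*(S + 1/(2*S))) = 6*(3*S + 3/(2*S)) = 9/S + 18*S)
(G(C) + 1493) - 5668 = ((9/118 + 18*118) + 1493) - 5668 = ((9*(1/118) + 2124) + 1493) - 5668 = ((9/118 + 2124) + 1493) - 5668 = (250641/118 + 1493) - 5668 = 426815/118 - 5668 = -242009/118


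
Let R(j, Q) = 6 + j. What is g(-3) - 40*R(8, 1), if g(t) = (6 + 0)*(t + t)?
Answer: -596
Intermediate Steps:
g(t) = 12*t (g(t) = 6*(2*t) = 12*t)
g(-3) - 40*R(8, 1) = 12*(-3) - 40*(6 + 8) = -36 - 40*14 = -36 - 560 = -596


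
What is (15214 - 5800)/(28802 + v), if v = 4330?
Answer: 1569/5522 ≈ 0.28414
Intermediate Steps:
(15214 - 5800)/(28802 + v) = (15214 - 5800)/(28802 + 4330) = 9414/33132 = 9414*(1/33132) = 1569/5522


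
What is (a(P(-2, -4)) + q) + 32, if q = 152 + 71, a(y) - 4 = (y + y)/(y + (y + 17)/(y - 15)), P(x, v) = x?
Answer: 12759/49 ≈ 260.39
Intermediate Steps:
a(y) = 4 + 2*y/(y + (17 + y)/(-15 + y)) (a(y) = 4 + (y + y)/(y + (y + 17)/(y - 15)) = 4 + (2*y)/(y + (17 + y)/(-15 + y)) = 4 + 2*y/(y + (17 + y)/(-15 + y)))
q = 223
(a(P(-2, -4)) + q) + 32 = (2*(34 - 43*(-2) + 3*(-2)²)/(17 + (-2)² - 14*(-2)) + 223) + 32 = (2*(34 + 86 + 3*4)/(17 + 4 + 28) + 223) + 32 = (2*(34 + 86 + 12)/49 + 223) + 32 = (2*(1/49)*132 + 223) + 32 = (264/49 + 223) + 32 = 11191/49 + 32 = 12759/49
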